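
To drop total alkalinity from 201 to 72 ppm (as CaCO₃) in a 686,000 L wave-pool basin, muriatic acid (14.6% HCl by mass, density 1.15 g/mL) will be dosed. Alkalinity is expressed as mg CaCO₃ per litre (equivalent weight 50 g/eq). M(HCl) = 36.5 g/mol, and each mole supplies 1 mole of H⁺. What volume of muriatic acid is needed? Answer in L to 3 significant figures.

Alkalinity to neutralize: (201 − 72) = 129 mg/L as CaCO₃ × 686,000 L = 88,490 g as CaCO₃.
Equivalents of H⁺ required: 88,490 ÷ 50 g/eq = 1770 eq = 1770 mol HCl.
Mass of HCl: 1770 × 36.5 = 64,600 g.
Mass of 14.6% solution: 64,600 / 0.146 = 442,500 g.
Volume: 442,500 g ÷ 1.15 g/mL = 384,800 mL.

385 L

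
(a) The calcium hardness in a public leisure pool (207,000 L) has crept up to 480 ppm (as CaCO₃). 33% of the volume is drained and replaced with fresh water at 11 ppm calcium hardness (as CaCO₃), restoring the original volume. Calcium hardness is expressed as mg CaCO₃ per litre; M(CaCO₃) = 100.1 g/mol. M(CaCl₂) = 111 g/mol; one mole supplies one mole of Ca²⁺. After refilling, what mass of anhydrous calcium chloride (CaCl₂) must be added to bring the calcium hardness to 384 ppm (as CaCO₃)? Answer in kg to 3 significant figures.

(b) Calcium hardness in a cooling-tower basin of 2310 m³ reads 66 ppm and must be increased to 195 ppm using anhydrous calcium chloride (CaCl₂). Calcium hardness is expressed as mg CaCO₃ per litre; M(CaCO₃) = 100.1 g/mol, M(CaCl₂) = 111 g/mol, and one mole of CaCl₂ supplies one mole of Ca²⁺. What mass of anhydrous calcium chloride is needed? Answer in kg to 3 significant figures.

(a) 13.5 kg; (b) 330 kg

(a) After draining 33% and refilling: 480 × 0.67 + 11 × 0.33 = 325.23 ppm.
(a) Deficit to target: 384 − 325.23 = 58.77 mg/L.
(a) As CaCO₃: 58.77 mg/L × 207,000 L = 12,170 g; ÷ 100.1 = 121.5 mol Ca²⁺.
(a) Mass: 121.5 × 111 = 13,490 g.

(b) Volume: 2310 m³ = 2,310,000 L.
(b) Hardness to add: (195 − 66) = 129 mg/L as CaCO₃ × 2,310,000 L = 298,000 g as CaCO₃.
(b) Moles of Ca²⁺ (1 mol Ca²⁺ ≡ 1 mol CaCO₃): 298,000 / 100.1 g/mol = 2977 mol.
(b) Mass of CaCl₂: 2977 × 111 = 330,400 g.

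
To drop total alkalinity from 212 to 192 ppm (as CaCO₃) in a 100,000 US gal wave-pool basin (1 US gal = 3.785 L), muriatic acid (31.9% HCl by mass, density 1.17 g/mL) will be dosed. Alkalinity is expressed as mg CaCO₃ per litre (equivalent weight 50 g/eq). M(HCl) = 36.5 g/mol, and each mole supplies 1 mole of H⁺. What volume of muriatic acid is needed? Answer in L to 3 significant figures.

14.8 L

Volume: 100,000 US gal × 3.785 L/gal = 378,500 L.
Alkalinity to neutralize: (212 − 192) = 20 mg/L as CaCO₃ × 378,500 L = 7570 g as CaCO₃.
Equivalents of H⁺ required: 7570 ÷ 50 g/eq = 151.4 eq = 151.4 mol HCl.
Mass of HCl: 151.4 × 36.5 = 5526 g.
Mass of 31.9% solution: 5526 / 0.319 = 17,320 g.
Volume: 17,320 g ÷ 1.17 g/mL = 14,810 mL.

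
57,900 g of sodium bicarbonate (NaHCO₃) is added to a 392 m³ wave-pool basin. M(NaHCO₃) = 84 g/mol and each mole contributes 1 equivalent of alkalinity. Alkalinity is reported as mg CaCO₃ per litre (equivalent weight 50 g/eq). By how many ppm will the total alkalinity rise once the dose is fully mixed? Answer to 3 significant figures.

Volume: 392 m³ = 392,000 L.
Moles of NaHCO₃: 57,900 g ÷ 84 g/mol = 689.3 mol → 689.3 eq of alkalinity.
As CaCO₃: 689.3 eq × 50 g/eq = 34,460 g.
Rise: 34,460 g / 392,000 L × 1000 = 87.92 mg/L.

87.9 ppm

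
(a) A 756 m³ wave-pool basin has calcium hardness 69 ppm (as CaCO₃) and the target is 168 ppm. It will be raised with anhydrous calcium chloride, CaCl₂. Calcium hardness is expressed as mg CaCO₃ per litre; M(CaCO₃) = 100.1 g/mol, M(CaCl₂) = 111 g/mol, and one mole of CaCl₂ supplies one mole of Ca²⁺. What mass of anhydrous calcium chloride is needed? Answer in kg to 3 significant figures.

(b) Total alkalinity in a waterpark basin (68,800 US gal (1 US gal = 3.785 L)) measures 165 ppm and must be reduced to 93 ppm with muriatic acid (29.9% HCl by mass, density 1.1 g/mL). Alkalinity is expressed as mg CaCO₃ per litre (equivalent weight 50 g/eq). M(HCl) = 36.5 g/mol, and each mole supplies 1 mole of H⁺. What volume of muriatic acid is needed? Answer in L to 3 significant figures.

(a) Volume: 756 m³ = 756,000 L.
(a) Hardness to add: (168 − 69) = 99 mg/L as CaCO₃ × 756,000 L = 74,840 g as CaCO₃.
(a) Moles of Ca²⁺ (1 mol Ca²⁺ ≡ 1 mol CaCO₃): 74,840 / 100.1 g/mol = 747.7 mol.
(a) Mass of CaCl₂: 747.7 × 111 = 82,990 g.

(b) Volume: 68,800 US gal × 3.785 L/gal = 260,408 L.
(b) Alkalinity to neutralize: (165 − 93) = 72 mg/L as CaCO₃ × 260,408 L = 18,750 g as CaCO₃.
(b) Equivalents of H⁺ required: 18,750 ÷ 50 g/eq = 375 eq = 375 mol HCl.
(b) Mass of HCl: 375 × 36.5 = 13,690 g.
(b) Mass of 29.9% solution: 13,690 / 0.299 = 45,780 g.
(b) Volume: 45,780 g ÷ 1.1 g/mL = 41,610 mL.

(a) 83.0 kg; (b) 41.6 L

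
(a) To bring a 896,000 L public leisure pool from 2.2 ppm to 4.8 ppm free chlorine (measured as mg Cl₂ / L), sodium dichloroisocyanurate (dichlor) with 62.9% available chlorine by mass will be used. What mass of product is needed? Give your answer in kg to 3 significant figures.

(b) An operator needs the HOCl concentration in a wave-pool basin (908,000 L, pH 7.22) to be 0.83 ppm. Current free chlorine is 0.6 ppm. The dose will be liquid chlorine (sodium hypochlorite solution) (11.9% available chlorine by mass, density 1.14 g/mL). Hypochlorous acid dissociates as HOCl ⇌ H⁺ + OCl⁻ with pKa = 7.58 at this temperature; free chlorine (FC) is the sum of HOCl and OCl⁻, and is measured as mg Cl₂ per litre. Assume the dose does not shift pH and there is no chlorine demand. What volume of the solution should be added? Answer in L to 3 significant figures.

(a) 3.70 kg; (b) 3.96 L

(a) Chlorine deficit: 4.8 − 2.2 = 2.6 ppm = 2.6 mg/L as Cl₂.
(a) Cl₂ equivalent needed: 2.6 mg/L × 896,000 L = 2,330,000 mg = 2330 g.
(a) Product at 62.9% available chlorine: 2330 / 0.629 = 3704 g.

(b) [OCl⁻]/[HOCl] = 10^(pH − pKa) = 10^(7.22 − 7.58) = 0.4365; fraction as HOCl = 1/(1 + 0.4365) = 0.6961.
(b) Free chlorine required for 0.83 ppm HOCl: 0.83 / 0.6961 = 1.192 ppm.
(b) FC to add: 1.192 − 0.6 = 0.5923 mg/L as Cl₂.
(b) Cl₂ equivalent: 0.5923 mg/L × 908,000 L = 537.8 g.
(b) Product at 11.9% available Cl: 537.8 / 0.119 = 4519 g.
(b) Volume: 4519 g ÷ 1.14 g/mL = 3964 mL.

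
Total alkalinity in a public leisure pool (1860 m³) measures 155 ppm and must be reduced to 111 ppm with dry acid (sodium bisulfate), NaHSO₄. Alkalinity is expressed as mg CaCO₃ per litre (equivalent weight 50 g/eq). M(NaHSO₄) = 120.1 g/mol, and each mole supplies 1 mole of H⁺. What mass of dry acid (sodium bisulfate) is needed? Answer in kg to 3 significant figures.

197 kg

Volume: 1860 m³ = 1,860,000 L.
Alkalinity to neutralize: (155 − 111) = 44 mg/L as CaCO₃ × 1,860,000 L = 81,840 g as CaCO₃.
Equivalents of H⁺ required: 81,840 ÷ 50 g/eq = 1637 eq = 1637 mol NaHSO₄.
Mass of NaHSO₄: 1637 × 120.1 = 196,600 g.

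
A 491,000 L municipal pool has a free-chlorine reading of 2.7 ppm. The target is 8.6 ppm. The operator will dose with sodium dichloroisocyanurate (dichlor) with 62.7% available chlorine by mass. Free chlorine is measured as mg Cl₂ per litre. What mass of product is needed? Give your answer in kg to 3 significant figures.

4.62 kg

Chlorine deficit: 8.6 − 2.7 = 5.9 ppm = 5.9 mg/L as Cl₂.
Cl₂ equivalent needed: 5.9 mg/L × 491,000 L = 2,897,000 mg = 2897 g.
Product at 62.7% available chlorine: 2897 / 0.627 = 4620 g.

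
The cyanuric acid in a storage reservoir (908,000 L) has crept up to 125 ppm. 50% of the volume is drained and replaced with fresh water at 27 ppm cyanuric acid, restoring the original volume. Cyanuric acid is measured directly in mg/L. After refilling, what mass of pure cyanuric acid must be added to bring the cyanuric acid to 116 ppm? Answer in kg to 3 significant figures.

36.3 kg

After draining 50% and refilling: 125 × 0.50 + 27 × 0.50 = 76 ppm.
Deficit to target: 116 − 76 = 40 mg/L.
Mass: 40 mg/L × 908,000 L = 36,320 g cyanuric acid.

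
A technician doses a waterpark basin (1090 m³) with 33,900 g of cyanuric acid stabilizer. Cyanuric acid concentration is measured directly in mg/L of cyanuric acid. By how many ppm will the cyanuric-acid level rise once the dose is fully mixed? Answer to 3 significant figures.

Volume: 1090 m³ = 1,090,000 L.
Rise: 33,900 g / 1,090,000 L × 1000 = 31.1 mg/L.

31.1 ppm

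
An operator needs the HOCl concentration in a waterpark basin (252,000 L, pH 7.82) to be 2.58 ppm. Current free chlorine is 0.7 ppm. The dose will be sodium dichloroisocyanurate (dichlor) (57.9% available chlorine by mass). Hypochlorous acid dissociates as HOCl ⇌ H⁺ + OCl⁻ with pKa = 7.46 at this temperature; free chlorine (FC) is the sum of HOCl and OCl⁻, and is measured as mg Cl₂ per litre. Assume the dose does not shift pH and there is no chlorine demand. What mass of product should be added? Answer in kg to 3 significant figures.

3.39 kg

[OCl⁻]/[HOCl] = 10^(pH − pKa) = 10^(7.82 − 7.46) = 2.291; fraction as HOCl = 1/(1 + 2.291) = 0.3039.
Free chlorine required for 2.58 ppm HOCl: 2.58 / 0.3039 = 8.49 ppm.
FC to add: 8.49 − 0.7 = 7.79 mg/L as Cl₂.
Cl₂ equivalent: 7.79 mg/L × 252,000 L = 1963 g.
Product at 57.9% available Cl: 1963 / 0.579 = 3391 g.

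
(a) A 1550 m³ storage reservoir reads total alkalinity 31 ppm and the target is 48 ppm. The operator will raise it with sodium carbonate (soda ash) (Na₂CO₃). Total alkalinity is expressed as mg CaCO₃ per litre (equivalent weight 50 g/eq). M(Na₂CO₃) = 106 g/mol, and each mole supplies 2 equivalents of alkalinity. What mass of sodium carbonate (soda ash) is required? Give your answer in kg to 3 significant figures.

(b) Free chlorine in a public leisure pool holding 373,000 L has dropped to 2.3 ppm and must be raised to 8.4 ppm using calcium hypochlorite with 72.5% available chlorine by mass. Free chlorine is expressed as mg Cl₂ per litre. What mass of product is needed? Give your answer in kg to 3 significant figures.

(a) Volume: 1550 m³ = 1,550,000 L.
(a) Alkalinity to add: (48 − 31) = 17 mg/L as CaCO₃ × 1,550,000 L = 26,350 g as CaCO₃.
(a) Equivalents: 26,350 g ÷ 50 g/eq = 527 eq.
(a) Each mole of Na₂CO₃ supplies 2 eq, so 527 / 2 = 263.5 mol.
(a) Mass: 263.5 mol × 106 g/mol = 27,930 g.

(b) Chlorine deficit: 8.4 − 2.3 = 6.1 ppm = 6.1 mg/L as Cl₂.
(b) Cl₂ equivalent needed: 6.1 mg/L × 373,000 L = 2,275,000 mg = 2275 g.
(b) Product at 72.5% available chlorine: 2275 / 0.725 = 3138 g.

(a) 27.9 kg; (b) 3.14 kg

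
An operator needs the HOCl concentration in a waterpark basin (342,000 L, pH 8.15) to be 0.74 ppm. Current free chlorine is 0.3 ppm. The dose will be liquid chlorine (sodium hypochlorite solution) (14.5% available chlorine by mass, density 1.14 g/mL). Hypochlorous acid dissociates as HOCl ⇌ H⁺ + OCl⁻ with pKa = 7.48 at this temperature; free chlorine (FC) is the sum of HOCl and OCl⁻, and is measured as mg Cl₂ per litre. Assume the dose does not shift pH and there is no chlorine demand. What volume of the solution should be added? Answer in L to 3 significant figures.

[OCl⁻]/[HOCl] = 10^(pH − pKa) = 10^(8.15 − 7.48) = 4.677; fraction as HOCl = 1/(1 + 4.677) = 0.1761.
Free chlorine required for 0.74 ppm HOCl: 0.74 / 0.1761 = 4.201 ppm.
FC to add: 4.201 − 0.3 = 3.901 mg/L as Cl₂.
Cl₂ equivalent: 3.901 mg/L × 342,000 L = 1334 g.
Product at 14.5% available Cl: 1334 / 0.145 = 9202 g.
Volume: 9202 g ÷ 1.14 g/mL = 8072 mL.

8.07 L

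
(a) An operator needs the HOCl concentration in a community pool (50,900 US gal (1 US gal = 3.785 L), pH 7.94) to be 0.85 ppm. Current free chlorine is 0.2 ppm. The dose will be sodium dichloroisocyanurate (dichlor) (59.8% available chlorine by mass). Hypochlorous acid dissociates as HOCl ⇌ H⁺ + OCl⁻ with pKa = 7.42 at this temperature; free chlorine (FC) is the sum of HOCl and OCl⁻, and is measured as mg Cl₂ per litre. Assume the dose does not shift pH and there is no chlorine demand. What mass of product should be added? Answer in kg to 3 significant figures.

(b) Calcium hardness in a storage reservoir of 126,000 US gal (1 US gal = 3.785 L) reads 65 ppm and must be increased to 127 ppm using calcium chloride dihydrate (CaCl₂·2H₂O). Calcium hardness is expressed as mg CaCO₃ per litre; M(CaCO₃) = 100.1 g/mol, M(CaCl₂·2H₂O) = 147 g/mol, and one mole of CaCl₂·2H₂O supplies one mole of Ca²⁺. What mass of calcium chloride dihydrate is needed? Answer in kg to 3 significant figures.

(a) Volume: 50,900 US gal × 3.785 L/gal = 192,656 L.
(a) [OCl⁻]/[HOCl] = 10^(pH − pKa) = 10^(7.94 − 7.42) = 3.311; fraction as HOCl = 1/(1 + 3.311) = 0.2319.
(a) Free chlorine required for 0.85 ppm HOCl: 0.85 / 0.2319 = 3.665 ppm.
(a) FC to add: 3.665 − 0.2 = 3.465 mg/L as Cl₂.
(a) Cl₂ equivalent: 3.465 mg/L × 192,656 L = 667.5 g.
(a) Product at 59.8% available Cl: 667.5 / 0.598 = 1116 g.

(b) Volume: 126,000 US gal × 3.785 L/gal = 476,910 L.
(b) Hardness to add: (127 − 65) = 62 mg/L as CaCO₃ × 476,910 L = 29,570 g as CaCO₃.
(b) Moles of Ca²⁺ (1 mol Ca²⁺ ≡ 1 mol CaCO₃): 29,570 / 100.1 g/mol = 295.4 mol.
(b) Mass of CaCl₂·2H₂O: 295.4 × 147 = 43,420 g.

(a) 1.12 kg; (b) 43.4 kg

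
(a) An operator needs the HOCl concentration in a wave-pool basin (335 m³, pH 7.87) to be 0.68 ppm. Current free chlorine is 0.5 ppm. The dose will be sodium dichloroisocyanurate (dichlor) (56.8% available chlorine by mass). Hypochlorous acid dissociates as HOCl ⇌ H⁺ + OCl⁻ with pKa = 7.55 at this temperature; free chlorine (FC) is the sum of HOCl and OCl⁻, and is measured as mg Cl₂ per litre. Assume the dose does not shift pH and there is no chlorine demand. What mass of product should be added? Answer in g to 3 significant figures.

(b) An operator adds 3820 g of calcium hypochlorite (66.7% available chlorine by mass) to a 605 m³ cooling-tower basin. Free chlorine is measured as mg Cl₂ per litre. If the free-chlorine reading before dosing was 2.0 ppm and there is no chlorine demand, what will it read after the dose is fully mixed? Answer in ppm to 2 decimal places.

(a) 944 g; (b) 6.21 ppm

(a) Volume: 335 m³ = 335,000 L.
(a) [OCl⁻]/[HOCl] = 10^(pH − pKa) = 10^(7.87 − 7.55) = 2.089; fraction as HOCl = 1/(1 + 2.089) = 0.3237.
(a) Free chlorine required for 0.68 ppm HOCl: 0.68 / 0.3237 = 2.101 ppm.
(a) FC to add: 2.101 − 0.5 = 1.601 mg/L as Cl₂.
(a) Cl₂ equivalent: 1.601 mg/L × 335,000 L = 536.2 g.
(a) Product at 56.8% available Cl: 536.2 / 0.568 = 944.1 g.

(b) Volume: 605 m³ = 605,000 L.
(b) Available chlorine delivered: 3820 g × 0.667 = 2548 g as Cl₂.
(b) Concentration rise: 2548 g / 605,000 L = 4.211 mg/L = 4.21 ppm.
(b) Final FC: 2.0 + 4.21 = 6.21 ppm.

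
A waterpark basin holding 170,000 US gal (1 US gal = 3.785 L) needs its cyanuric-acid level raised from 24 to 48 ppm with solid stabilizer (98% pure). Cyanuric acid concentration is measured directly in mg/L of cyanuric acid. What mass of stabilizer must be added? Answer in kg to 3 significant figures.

15.8 kg

Volume: 170,000 US gal × 3.785 L/gal = 643,450 L.
CYA to add: (48 − 24) = 24 mg/L × 643,450 L = 15,440 g cyanuric acid.
At 98% purity: 15,440 / 0.98 = 15,760 g product.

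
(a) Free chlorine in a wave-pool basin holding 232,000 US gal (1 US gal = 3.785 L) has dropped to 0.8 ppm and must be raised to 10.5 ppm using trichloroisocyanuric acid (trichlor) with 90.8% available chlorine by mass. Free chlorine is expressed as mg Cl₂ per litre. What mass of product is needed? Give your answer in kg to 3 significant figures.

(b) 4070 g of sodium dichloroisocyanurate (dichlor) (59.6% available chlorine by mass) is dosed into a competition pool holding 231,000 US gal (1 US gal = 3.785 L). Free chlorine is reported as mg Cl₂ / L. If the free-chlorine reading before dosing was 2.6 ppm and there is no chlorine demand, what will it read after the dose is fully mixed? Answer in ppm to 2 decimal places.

(a) 9.38 kg; (b) 5.37 ppm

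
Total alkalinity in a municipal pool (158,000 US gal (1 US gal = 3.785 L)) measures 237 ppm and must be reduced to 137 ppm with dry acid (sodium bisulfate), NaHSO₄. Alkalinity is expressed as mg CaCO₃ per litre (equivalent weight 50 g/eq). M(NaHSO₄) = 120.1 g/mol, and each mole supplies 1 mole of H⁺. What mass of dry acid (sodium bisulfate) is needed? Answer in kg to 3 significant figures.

Volume: 158,000 US gal × 3.785 L/gal = 598,030 L.
Alkalinity to neutralize: (237 − 137) = 100 mg/L as CaCO₃ × 598,030 L = 59,800 g as CaCO₃.
Equivalents of H⁺ required: 59,800 ÷ 50 g/eq = 1196 eq = 1196 mol NaHSO₄.
Mass of NaHSO₄: 1196 × 120.1 = 143,600 g.

144 kg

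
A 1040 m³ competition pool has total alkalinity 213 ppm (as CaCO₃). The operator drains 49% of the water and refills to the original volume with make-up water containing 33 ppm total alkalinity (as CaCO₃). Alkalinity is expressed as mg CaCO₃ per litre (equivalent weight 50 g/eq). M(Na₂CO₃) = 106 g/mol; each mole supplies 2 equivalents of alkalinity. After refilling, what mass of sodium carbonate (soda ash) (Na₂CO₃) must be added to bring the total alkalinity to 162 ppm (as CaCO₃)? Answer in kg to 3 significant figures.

41.0 kg

Volume: 1040 m³ = 1,040,000 L.
After draining 49% and refilling: 213 × 0.51 + 33 × 0.49 = 124.8 ppm.
Deficit to target: 162 − 124.8 = 37.2 mg/L.
As CaCO₃: 37.2 mg/L × 1,040,000 L = 38,690 g; ÷ 50 g/eq ÷ 2 = 386.9 mol Na₂CO₃.
Mass: 386.9 × 106 = 41,010 g.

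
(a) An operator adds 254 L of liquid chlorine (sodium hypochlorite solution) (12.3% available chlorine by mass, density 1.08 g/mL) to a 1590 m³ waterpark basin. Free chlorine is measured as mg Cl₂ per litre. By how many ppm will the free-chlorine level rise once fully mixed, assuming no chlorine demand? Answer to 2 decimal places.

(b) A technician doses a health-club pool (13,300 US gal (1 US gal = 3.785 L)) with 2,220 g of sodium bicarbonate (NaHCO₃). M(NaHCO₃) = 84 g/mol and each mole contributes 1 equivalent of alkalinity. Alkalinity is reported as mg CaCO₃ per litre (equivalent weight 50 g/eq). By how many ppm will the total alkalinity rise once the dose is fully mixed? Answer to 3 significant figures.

(a) 21.22 ppm; (b) 26.2 ppm

(a) Volume: 1590 m³ = 1,590,000 L.
(a) Mass of solution: 254 L × 1000 mL/L × 1.08 g/mL = 274,300 g.
(a) Available chlorine delivered: 274,300 g × 0.123 = 33,740 g as Cl₂.
(a) Concentration rise: 33,740 g / 1,590,000 L = 21.22 mg/L = 21.22 ppm.

(b) Volume: 13,300 US gal × 3.785 L/gal = 50,340 L.
(b) Moles of NaHCO₃: 2,220 g ÷ 84 g/mol = 26.43 mol → 26.43 eq of alkalinity.
(b) As CaCO₃: 26.43 eq × 50 g/eq = 1321 g.
(b) Rise: 1321 g / 50,340 L × 1000 = 26.25 mg/L.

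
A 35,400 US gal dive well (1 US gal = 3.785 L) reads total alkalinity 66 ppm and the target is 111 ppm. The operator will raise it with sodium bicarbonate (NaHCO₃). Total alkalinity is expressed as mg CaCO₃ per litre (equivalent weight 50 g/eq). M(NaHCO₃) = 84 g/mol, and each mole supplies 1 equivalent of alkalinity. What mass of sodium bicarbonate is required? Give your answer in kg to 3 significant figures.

Volume: 35,400 US gal × 3.785 L/gal = 133,989 L.
Alkalinity to add: (111 − 66) = 45 mg/L as CaCO₃ × 133,989 L = 6030 g as CaCO₃.
Equivalents: 6030 g ÷ 50 g/eq = 120.6 eq.
NaHCO₃ supplies 1 eq per mole → 120.6 mol.
Mass: 120.6 mol × 84 g/mol = 10,130 g.

10.1 kg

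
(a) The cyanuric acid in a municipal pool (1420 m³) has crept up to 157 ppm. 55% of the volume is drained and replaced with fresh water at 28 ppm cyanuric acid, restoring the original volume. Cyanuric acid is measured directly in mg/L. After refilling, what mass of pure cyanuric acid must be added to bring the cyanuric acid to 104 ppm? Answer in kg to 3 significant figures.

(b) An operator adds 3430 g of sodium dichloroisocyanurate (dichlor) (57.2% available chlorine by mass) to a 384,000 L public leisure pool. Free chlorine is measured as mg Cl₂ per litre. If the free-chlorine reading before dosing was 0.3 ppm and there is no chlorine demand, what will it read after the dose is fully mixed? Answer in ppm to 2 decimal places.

(a) Volume: 1420 m³ = 1,420,000 L.
(a) After draining 55% and refilling: 157 × 0.45 + 28 × 0.55 = 86.05 ppm.
(a) Deficit to target: 104 − 86.05 = 17.95 mg/L.
(a) Mass: 17.95 mg/L × 1,420,000 L = 25,490 g cyanuric acid.

(b) Available chlorine delivered: 3430 g × 0.572 = 1962 g as Cl₂.
(b) Concentration rise: 1962 g / 384,000 L = 5.109 mg/L = 5.11 ppm.
(b) Final FC: 0.3 + 5.11 = 5.41 ppm.

(a) 25.5 kg; (b) 5.41 ppm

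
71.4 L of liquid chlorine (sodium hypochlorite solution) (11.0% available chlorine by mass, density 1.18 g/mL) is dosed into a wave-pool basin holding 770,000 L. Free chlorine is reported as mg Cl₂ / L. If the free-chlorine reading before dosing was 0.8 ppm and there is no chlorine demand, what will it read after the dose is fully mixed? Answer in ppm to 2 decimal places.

Mass of solution: 71.4 L × 1000 mL/L × 1.18 g/mL = 84,250 g.
Available chlorine delivered: 84,250 g × 0.11 = 9268 g as Cl₂.
Concentration rise: 9268 g / 770,000 L = 12.04 mg/L = 12.04 ppm.
Final FC: 0.8 + 12.04 = 12.84 ppm.

12.84 ppm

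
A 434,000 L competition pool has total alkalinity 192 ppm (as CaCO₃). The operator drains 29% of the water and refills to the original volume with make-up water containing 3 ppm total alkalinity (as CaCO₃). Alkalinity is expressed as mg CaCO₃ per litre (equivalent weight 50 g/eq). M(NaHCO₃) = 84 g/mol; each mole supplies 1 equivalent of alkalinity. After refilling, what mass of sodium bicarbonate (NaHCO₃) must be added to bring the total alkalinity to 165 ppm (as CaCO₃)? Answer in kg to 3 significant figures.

After draining 29% and refilling: 192 × 0.71 + 3 × 0.29 = 137.19 ppm.
Deficit to target: 165 − 137.19 = 27.81 mg/L.
As CaCO₃: 27.81 mg/L × 434,000 L = 12,070 g; ÷ 50 g/eq ÷ 1 = 241.4 mol NaHCO₃.
Mass: 241.4 × 84 = 20,280 g.

20.3 kg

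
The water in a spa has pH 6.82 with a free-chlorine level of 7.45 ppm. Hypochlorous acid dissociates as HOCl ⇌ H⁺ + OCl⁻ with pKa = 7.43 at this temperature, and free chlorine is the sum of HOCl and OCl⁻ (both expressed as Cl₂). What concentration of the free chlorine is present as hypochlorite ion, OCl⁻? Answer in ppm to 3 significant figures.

1.47 ppm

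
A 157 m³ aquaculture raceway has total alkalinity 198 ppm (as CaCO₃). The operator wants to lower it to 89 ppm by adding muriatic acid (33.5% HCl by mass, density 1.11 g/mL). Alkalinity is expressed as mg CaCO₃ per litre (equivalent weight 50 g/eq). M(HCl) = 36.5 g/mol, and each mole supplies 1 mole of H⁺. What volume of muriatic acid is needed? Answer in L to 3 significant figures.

33.6 L

Volume: 157 m³ = 157,000 L.
Alkalinity to neutralize: (198 − 89) = 109 mg/L as CaCO₃ × 157,000 L = 17,110 g as CaCO₃.
Equivalents of H⁺ required: 17,110 ÷ 50 g/eq = 342.3 eq = 342.3 mol HCl.
Mass of HCl: 342.3 × 36.5 = 12,490 g.
Mass of 33.5% solution: 12,490 / 0.335 = 37,290 g.
Volume: 37,290 g ÷ 1.11 g/mL = 33,600 mL.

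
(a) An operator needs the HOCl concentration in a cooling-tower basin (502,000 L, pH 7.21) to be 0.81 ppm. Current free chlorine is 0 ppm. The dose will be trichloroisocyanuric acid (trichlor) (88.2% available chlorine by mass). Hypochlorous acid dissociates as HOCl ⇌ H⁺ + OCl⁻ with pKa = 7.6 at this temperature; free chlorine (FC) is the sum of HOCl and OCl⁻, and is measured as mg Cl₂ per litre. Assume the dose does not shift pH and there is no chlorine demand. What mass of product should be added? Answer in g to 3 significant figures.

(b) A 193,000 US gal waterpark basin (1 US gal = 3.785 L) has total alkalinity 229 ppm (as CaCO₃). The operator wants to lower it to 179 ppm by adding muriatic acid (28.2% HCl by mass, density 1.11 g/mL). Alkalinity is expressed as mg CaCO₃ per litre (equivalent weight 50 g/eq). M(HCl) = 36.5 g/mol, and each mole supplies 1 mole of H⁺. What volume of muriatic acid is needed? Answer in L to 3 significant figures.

(a) [OCl⁻]/[HOCl] = 10^(pH − pKa) = 10^(7.21 − 7.6) = 0.4074; fraction as HOCl = 1/(1 + 0.4074) = 0.7105.
(a) Free chlorine required for 0.81 ppm HOCl: 0.81 / 0.7105 = 1.14 ppm.
(a) FC to add: 1.14 − 0 = 1.14 mg/L as Cl₂.
(a) Cl₂ equivalent: 1.14 mg/L × 502,000 L = 572.3 g.
(a) Product at 88.2% available Cl: 572.3 / 0.882 = 648.8 g.

(b) Volume: 193,000 US gal × 3.785 L/gal = 730,505 L.
(b) Alkalinity to neutralize: (229 − 179) = 50 mg/L as CaCO₃ × 730,505 L = 36,530 g as CaCO₃.
(b) Equivalents of H⁺ required: 36,530 ÷ 50 g/eq = 730.5 eq = 730.5 mol HCl.
(b) Mass of HCl: 730.5 × 36.5 = 26,660 g.
(b) Mass of 28.2% solution: 26,660 / 0.282 = 94,550 g.
(b) Volume: 94,550 g ÷ 1.11 g/mL = 85,180 mL.

(a) 649 g; (b) 85.2 L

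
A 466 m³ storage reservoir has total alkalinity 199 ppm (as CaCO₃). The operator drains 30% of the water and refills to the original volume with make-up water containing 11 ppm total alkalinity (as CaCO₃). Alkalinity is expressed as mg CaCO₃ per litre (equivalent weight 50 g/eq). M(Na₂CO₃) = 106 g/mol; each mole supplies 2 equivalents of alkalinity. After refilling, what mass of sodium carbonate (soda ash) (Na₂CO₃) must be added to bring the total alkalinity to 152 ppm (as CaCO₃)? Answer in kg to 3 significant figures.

Volume: 466 m³ = 466,000 L.
After draining 30% and refilling: 199 × 0.70 + 11 × 0.30 = 142.6 ppm.
Deficit to target: 152 − 142.6 = 9.4 mg/L.
As CaCO₃: 9.4 mg/L × 466,000 L = 4380 g; ÷ 50 g/eq ÷ 2 = 43.8 mol Na₂CO₃.
Mass: 43.8 × 106 = 4643 g.

4.64 kg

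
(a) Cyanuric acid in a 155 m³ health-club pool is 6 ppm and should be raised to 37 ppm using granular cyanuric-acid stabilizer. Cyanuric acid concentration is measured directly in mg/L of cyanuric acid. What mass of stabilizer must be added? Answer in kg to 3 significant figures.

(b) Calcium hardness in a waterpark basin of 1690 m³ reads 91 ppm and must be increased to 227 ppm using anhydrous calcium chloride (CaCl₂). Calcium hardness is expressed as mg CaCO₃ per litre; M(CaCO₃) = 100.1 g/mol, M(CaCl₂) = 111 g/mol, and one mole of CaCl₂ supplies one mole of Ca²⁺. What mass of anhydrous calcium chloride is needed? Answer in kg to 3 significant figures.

(a) Volume: 155 m³ = 155,000 L.
(a) CYA to add: (37 − 6) = 31 mg/L × 155,000 L = 4805 g cyanuric acid.

(b) Volume: 1690 m³ = 1,690,000 L.
(b) Hardness to add: (227 − 91) = 136 mg/L as CaCO₃ × 1,690,000 L = 229,800 g as CaCO₃.
(b) Moles of Ca²⁺ (1 mol Ca²⁺ ≡ 1 mol CaCO₃): 229,800 / 100.1 g/mol = 2296 mol.
(b) Mass of CaCl₂: 2296 × 111 = 254,900 g.

(a) 4.80 kg; (b) 255 kg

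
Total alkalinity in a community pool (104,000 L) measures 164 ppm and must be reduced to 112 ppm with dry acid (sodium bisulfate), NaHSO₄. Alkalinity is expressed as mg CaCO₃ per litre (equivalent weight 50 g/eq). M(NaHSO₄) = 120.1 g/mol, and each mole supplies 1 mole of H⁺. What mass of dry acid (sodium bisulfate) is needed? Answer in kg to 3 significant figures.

13.0 kg

Alkalinity to neutralize: (164 − 112) = 52 mg/L as CaCO₃ × 104,000 L = 5408 g as CaCO₃.
Equivalents of H⁺ required: 5408 ÷ 50 g/eq = 108.2 eq = 108.2 mol NaHSO₄.
Mass of NaHSO₄: 108.2 × 120.1 = 12,990 g.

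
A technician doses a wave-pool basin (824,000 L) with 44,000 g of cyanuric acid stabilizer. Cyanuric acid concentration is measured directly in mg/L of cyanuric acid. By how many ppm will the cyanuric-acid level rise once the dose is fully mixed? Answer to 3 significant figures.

Rise: 44,000 g / 824,000 L × 1000 = 53.4 mg/L.

53.4 ppm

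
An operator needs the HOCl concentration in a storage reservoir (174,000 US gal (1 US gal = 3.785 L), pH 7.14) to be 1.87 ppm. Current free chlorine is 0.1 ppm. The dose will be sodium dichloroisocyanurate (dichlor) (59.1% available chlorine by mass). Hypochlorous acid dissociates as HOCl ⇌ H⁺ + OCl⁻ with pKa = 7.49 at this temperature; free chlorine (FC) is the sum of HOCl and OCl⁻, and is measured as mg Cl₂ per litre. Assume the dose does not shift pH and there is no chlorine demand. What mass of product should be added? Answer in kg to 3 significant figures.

Volume: 174,000 US gal × 3.785 L/gal = 658,590 L.
[OCl⁻]/[HOCl] = 10^(pH − pKa) = 10^(7.14 − 7.49) = 0.4467; fraction as HOCl = 1/(1 + 0.4467) = 0.6912.
Free chlorine required for 1.87 ppm HOCl: 1.87 / 0.6912 = 2.705 ppm.
FC to add: 2.705 − 0.1 = 2.605 mg/L as Cl₂.
Cl₂ equivalent: 2.605 mg/L × 658,590 L = 1716 g.
Product at 59.1% available Cl: 1716 / 0.591 = 2903 g.

2.90 kg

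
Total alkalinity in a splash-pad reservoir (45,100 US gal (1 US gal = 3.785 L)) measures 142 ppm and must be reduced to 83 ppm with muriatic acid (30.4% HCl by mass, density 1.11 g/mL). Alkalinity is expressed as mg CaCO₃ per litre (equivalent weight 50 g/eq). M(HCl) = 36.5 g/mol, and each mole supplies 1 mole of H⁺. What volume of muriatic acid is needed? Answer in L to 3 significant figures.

21.8 L

Volume: 45,100 US gal × 3.785 L/gal = 170,704 L.
Alkalinity to neutralize: (142 − 83) = 59 mg/L as CaCO₃ × 170,704 L = 10,070 g as CaCO₃.
Equivalents of H⁺ required: 10,070 ÷ 50 g/eq = 201.4 eq = 201.4 mol HCl.
Mass of HCl: 201.4 × 36.5 = 7352 g.
Mass of 30.4% solution: 7352 / 0.304 = 24,180 g.
Volume: 24,180 g ÷ 1.11 g/mL = 21,790 mL.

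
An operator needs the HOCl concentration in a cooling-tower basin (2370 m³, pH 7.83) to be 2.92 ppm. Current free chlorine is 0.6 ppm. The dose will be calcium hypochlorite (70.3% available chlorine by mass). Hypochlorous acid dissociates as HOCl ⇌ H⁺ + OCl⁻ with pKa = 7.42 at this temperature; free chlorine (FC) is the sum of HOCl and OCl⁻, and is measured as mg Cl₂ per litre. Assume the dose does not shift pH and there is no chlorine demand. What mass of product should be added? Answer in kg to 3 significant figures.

33.1 kg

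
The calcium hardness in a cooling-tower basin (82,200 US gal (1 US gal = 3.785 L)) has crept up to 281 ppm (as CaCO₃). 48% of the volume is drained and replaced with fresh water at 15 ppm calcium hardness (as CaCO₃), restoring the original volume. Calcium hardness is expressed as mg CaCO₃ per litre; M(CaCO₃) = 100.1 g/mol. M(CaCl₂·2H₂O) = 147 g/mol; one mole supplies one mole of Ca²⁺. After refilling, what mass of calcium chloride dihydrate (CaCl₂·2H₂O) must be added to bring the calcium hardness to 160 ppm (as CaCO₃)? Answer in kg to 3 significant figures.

3.05 kg

Volume: 82,200 US gal × 3.785 L/gal = 311,127 L.
After draining 48% and refilling: 281 × 0.52 + 15 × 0.48 = 153.32 ppm.
Deficit to target: 160 − 153.32 = 6.68 mg/L.
As CaCO₃: 6.68 mg/L × 311,127 L = 2078 g; ÷ 100.1 = 20.76 mol Ca²⁺.
Mass: 20.76 × 147 = 3052 g.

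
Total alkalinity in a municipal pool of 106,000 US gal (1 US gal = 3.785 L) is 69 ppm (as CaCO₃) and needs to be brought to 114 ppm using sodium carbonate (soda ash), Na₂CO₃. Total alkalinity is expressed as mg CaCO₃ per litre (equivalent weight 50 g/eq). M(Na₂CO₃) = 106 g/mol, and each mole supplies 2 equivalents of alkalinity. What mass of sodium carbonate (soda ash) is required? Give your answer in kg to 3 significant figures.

Volume: 106,000 US gal × 3.785 L/gal = 401,210 L.
Alkalinity to add: (114 − 69) = 45 mg/L as CaCO₃ × 401,210 L = 18,050 g as CaCO₃.
Equivalents: 18,050 g ÷ 50 g/eq = 361.1 eq.
Each mole of Na₂CO₃ supplies 2 eq, so 361.1 / 2 = 180.5 mol.
Mass: 180.5 mol × 106 g/mol = 19,140 g.

19.1 kg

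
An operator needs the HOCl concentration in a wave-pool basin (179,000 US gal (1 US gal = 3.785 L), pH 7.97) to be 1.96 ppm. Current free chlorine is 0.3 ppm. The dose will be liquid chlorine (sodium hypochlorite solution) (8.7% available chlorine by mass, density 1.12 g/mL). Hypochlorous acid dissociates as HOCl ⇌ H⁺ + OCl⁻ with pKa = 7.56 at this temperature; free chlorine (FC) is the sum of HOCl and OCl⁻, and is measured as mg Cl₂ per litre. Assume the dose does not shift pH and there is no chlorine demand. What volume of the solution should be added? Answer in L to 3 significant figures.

46.6 L

Volume: 179,000 US gal × 3.785 L/gal = 677,515 L.
[OCl⁻]/[HOCl] = 10^(pH − pKa) = 10^(7.97 − 7.56) = 2.57; fraction as HOCl = 1/(1 + 2.57) = 0.2801.
Free chlorine required for 1.96 ppm HOCl: 1.96 / 0.2801 = 6.998 ppm.
FC to add: 6.998 − 0.3 = 6.698 mg/L as Cl₂.
Cl₂ equivalent: 6.698 mg/L × 677,515 L = 4538 g.
Product at 8.7% available Cl: 4538 / 0.087 = 52,160 g.
Volume: 52,160 g ÷ 1.12 g/mL = 46,570 mL.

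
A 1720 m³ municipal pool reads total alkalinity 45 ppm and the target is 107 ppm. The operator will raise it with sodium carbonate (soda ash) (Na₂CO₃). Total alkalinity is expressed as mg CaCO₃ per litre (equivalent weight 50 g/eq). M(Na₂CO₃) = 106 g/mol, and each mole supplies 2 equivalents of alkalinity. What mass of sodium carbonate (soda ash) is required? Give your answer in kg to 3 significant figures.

113 kg

Volume: 1720 m³ = 1,720,000 L.
Alkalinity to add: (107 − 45) = 62 mg/L as CaCO₃ × 1,720,000 L = 106,600 g as CaCO₃.
Equivalents: 106,600 g ÷ 50 g/eq = 2133 eq.
Each mole of Na₂CO₃ supplies 2 eq, so 2133 / 2 = 1066 mol.
Mass: 1066 mol × 106 g/mol = 113,000 g.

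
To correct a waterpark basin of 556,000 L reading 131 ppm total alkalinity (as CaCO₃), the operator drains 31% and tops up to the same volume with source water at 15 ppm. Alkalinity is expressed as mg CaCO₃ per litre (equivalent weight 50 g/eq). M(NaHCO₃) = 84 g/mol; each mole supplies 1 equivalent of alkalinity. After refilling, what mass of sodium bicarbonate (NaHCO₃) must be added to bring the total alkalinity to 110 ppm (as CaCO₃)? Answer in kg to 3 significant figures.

14.0 kg

After draining 31% and refilling: 131 × 0.69 + 15 × 0.31 = 95.04 ppm.
Deficit to target: 110 − 95.04 = 14.96 mg/L.
As CaCO₃: 14.96 mg/L × 556,000 L = 8318 g; ÷ 50 g/eq ÷ 1 = 166.4 mol NaHCO₃.
Mass: 166.4 × 84 = 13,970 g.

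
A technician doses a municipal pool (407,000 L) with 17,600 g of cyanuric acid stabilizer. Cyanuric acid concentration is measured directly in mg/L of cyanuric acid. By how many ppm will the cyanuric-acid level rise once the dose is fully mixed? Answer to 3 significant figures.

Rise: 17,600 g / 407,000 L × 1000 = 43.24 mg/L.

43.2 ppm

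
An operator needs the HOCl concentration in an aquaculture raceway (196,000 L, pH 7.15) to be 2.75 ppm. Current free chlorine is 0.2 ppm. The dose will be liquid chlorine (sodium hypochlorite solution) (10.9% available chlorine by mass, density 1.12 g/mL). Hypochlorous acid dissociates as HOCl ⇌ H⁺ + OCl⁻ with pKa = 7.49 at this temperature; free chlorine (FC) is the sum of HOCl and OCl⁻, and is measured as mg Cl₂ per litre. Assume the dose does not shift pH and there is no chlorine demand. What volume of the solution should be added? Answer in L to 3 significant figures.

[OCl⁻]/[HOCl] = 10^(pH − pKa) = 10^(7.15 − 7.49) = 0.4571; fraction as HOCl = 1/(1 + 0.4571) = 0.6863.
Free chlorine required for 2.75 ppm HOCl: 2.75 / 0.6863 = 4.007 ppm.
FC to add: 4.007 − 0.2 = 3.807 mg/L as Cl₂.
Cl₂ equivalent: 3.807 mg/L × 196,000 L = 746.2 g.
Product at 10.9% available Cl: 746.2 / 0.109 = 6846 g.
Volume: 6846 g ÷ 1.12 g/mL = 6112 mL.

6.11 L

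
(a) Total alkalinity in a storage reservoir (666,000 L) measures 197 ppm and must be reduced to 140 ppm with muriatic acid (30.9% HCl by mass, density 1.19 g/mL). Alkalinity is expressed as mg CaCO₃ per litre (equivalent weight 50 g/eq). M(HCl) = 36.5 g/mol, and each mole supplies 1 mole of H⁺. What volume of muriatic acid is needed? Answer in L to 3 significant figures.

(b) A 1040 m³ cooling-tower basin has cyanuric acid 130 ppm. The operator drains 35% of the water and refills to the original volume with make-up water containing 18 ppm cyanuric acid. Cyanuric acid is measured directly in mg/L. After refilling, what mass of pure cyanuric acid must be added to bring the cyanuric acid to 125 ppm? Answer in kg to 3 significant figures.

(a) 75.4 L; (b) 35.6 kg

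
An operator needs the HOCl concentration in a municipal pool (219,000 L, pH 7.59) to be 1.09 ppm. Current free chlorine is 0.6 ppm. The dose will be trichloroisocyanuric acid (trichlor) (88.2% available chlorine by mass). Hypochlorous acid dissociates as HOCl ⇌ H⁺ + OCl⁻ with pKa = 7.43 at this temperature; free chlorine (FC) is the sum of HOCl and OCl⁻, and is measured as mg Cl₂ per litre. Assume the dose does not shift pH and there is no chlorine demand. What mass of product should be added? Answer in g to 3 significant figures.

[OCl⁻]/[HOCl] = 10^(pH − pKa) = 10^(7.59 − 7.43) = 1.445; fraction as HOCl = 1/(1 + 1.445) = 0.4089.
Free chlorine required for 1.09 ppm HOCl: 1.09 / 0.4089 = 2.666 ppm.
FC to add: 2.666 − 0.6 = 2.066 mg/L as Cl₂.
Cl₂ equivalent: 2.066 mg/L × 219,000 L = 452.4 g.
Product at 88.2% available Cl: 452.4 / 0.882 = 512.9 g.

513 g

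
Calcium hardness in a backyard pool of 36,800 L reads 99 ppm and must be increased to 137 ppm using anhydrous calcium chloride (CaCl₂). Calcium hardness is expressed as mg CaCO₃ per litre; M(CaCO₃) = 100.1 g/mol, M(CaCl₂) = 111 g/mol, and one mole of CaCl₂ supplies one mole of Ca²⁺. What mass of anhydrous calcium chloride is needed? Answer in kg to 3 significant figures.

1.55 kg

Hardness to add: (137 − 99) = 38 mg/L as CaCO₃ × 36,800 L = 1398 g as CaCO₃.
Moles of Ca²⁺ (1 mol Ca²⁺ ≡ 1 mol CaCO₃): 1398 / 100.1 g/mol = 13.97 mol.
Mass of CaCl₂: 13.97 × 111 = 1551 g.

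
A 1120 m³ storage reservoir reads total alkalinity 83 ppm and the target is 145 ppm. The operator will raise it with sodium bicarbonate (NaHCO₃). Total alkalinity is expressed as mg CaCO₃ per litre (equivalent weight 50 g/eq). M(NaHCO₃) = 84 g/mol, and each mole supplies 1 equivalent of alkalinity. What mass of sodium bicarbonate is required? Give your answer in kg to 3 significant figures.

Volume: 1120 m³ = 1,120,000 L.
Alkalinity to add: (145 − 83) = 62 mg/L as CaCO₃ × 1,120,000 L = 69,440 g as CaCO₃.
Equivalents: 69,440 g ÷ 50 g/eq = 1389 eq.
NaHCO₃ supplies 1 eq per mole → 1389 mol.
Mass: 1389 mol × 84 g/mol = 116,700 g.

117 kg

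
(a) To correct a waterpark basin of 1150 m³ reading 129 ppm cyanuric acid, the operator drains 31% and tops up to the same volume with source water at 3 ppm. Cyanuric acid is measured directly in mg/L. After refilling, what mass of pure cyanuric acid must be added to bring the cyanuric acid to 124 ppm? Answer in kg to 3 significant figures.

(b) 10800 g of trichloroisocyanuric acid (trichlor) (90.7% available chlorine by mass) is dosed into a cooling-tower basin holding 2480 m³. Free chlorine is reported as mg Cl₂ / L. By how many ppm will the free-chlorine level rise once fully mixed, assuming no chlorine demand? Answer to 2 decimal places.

(a) Volume: 1150 m³ = 1,150,000 L.
(a) After draining 31% and refilling: 129 × 0.69 + 3 × 0.31 = 89.94 ppm.
(a) Deficit to target: 124 − 89.94 = 34.06 mg/L.
(a) Mass: 34.06 mg/L × 1,150,000 L = 39,170 g cyanuric acid.

(b) Volume: 2480 m³ = 2,480,000 L.
(b) Available chlorine delivered: 10,800 g × 0.907 = 9796 g as Cl₂.
(b) Concentration rise: 9796 g / 2,480,000 L = 3.95 mg/L = 3.95 ppm.

(a) 39.2 kg; (b) 3.95 ppm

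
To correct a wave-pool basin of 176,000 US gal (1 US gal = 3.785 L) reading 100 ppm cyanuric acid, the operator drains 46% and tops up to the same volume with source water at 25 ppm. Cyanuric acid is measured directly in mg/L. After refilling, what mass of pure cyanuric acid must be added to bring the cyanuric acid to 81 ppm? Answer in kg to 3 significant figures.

10.3 kg

Volume: 176,000 US gal × 3.785 L/gal = 666,160 L.
After draining 46% and refilling: 100 × 0.54 + 25 × 0.46 = 65.5 ppm.
Deficit to target: 81 − 65.5 = 15.5 mg/L.
Mass: 15.5 mg/L × 666,160 L = 10,330 g cyanuric acid.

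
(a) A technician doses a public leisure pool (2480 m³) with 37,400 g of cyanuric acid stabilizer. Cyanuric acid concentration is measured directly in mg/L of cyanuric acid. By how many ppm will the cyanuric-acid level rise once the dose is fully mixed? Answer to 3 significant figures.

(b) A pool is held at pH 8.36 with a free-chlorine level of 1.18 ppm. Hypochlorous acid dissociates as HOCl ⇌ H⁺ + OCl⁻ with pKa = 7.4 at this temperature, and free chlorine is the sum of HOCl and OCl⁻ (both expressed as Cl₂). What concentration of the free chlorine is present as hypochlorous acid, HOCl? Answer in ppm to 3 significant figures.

(a) Volume: 2480 m³ = 2,480,000 L.
(a) Rise: 37,400 g / 2,480,000 L × 1000 = 15.08 mg/L.

(b) [OCl⁻]/[HOCl] = 10^(pH − pKa) = 10^(8.36 − 7.4) = 10^0.96 = 9.12.
(b) Fraction as HOCl = 1 / (1 + 9.12) = 0.09881.
(b) HOCl = 0.09881 × 1.18 ppm = 0.1166 ppm.

(a) 15.1 ppm; (b) 0.117 ppm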